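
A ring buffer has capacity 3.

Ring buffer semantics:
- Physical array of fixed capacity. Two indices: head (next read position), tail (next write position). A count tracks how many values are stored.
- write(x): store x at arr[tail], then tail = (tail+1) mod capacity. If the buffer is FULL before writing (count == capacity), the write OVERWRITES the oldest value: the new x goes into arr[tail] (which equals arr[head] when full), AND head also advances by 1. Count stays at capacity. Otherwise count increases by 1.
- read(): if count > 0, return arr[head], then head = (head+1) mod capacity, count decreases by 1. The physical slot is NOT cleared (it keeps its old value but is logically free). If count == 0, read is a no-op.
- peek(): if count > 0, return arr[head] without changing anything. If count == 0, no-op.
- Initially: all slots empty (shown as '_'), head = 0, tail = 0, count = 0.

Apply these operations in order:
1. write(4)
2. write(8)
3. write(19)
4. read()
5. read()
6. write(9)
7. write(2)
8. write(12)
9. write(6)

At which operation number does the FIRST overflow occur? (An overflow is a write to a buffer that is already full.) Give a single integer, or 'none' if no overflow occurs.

After op 1 (write(4)): arr=[4 _ _] head=0 tail=1 count=1
After op 2 (write(8)): arr=[4 8 _] head=0 tail=2 count=2
After op 3 (write(19)): arr=[4 8 19] head=0 tail=0 count=3
After op 4 (read()): arr=[4 8 19] head=1 tail=0 count=2
After op 5 (read()): arr=[4 8 19] head=2 tail=0 count=1
After op 6 (write(9)): arr=[9 8 19] head=2 tail=1 count=2
After op 7 (write(2)): arr=[9 2 19] head=2 tail=2 count=3
After op 8 (write(12)): arr=[9 2 12] head=0 tail=0 count=3
After op 9 (write(6)): arr=[6 2 12] head=1 tail=1 count=3

Answer: 8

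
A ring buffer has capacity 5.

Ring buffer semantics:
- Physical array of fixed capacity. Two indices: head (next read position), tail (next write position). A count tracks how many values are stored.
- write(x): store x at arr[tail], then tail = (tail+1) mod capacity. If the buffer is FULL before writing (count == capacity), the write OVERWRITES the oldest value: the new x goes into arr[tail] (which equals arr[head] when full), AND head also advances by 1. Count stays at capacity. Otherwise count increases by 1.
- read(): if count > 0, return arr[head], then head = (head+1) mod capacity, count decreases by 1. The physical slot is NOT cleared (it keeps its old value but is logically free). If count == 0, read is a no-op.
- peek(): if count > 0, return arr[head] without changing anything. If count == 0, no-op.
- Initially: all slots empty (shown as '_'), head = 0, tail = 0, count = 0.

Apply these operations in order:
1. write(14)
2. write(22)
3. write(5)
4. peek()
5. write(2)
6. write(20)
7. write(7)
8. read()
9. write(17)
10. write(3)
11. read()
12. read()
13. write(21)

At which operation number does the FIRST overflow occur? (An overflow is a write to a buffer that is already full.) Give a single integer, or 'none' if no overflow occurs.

After op 1 (write(14)): arr=[14 _ _ _ _] head=0 tail=1 count=1
After op 2 (write(22)): arr=[14 22 _ _ _] head=0 tail=2 count=2
After op 3 (write(5)): arr=[14 22 5 _ _] head=0 tail=3 count=3
After op 4 (peek()): arr=[14 22 5 _ _] head=0 tail=3 count=3
After op 5 (write(2)): arr=[14 22 5 2 _] head=0 tail=4 count=4
After op 6 (write(20)): arr=[14 22 5 2 20] head=0 tail=0 count=5
After op 7 (write(7)): arr=[7 22 5 2 20] head=1 tail=1 count=5
After op 8 (read()): arr=[7 22 5 2 20] head=2 tail=1 count=4
After op 9 (write(17)): arr=[7 17 5 2 20] head=2 tail=2 count=5
After op 10 (write(3)): arr=[7 17 3 2 20] head=3 tail=3 count=5
After op 11 (read()): arr=[7 17 3 2 20] head=4 tail=3 count=4
After op 12 (read()): arr=[7 17 3 2 20] head=0 tail=3 count=3
After op 13 (write(21)): arr=[7 17 3 21 20] head=0 tail=4 count=4

Answer: 7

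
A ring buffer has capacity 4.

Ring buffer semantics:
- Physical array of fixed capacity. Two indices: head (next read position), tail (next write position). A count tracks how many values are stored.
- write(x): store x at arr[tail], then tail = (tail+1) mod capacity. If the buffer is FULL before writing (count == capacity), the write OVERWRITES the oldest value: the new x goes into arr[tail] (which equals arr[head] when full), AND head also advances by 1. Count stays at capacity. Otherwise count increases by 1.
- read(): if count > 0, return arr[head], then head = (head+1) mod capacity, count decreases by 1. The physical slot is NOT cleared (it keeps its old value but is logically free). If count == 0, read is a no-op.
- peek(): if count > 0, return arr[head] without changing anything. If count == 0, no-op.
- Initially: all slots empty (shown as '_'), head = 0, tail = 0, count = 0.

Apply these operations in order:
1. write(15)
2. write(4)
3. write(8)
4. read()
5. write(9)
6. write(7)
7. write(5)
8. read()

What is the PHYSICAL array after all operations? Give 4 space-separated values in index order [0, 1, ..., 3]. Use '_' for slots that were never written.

After op 1 (write(15)): arr=[15 _ _ _] head=0 tail=1 count=1
After op 2 (write(4)): arr=[15 4 _ _] head=0 tail=2 count=2
After op 3 (write(8)): arr=[15 4 8 _] head=0 tail=3 count=3
After op 4 (read()): arr=[15 4 8 _] head=1 tail=3 count=2
After op 5 (write(9)): arr=[15 4 8 9] head=1 tail=0 count=3
After op 6 (write(7)): arr=[7 4 8 9] head=1 tail=1 count=4
After op 7 (write(5)): arr=[7 5 8 9] head=2 tail=2 count=4
After op 8 (read()): arr=[7 5 8 9] head=3 tail=2 count=3

Answer: 7 5 8 9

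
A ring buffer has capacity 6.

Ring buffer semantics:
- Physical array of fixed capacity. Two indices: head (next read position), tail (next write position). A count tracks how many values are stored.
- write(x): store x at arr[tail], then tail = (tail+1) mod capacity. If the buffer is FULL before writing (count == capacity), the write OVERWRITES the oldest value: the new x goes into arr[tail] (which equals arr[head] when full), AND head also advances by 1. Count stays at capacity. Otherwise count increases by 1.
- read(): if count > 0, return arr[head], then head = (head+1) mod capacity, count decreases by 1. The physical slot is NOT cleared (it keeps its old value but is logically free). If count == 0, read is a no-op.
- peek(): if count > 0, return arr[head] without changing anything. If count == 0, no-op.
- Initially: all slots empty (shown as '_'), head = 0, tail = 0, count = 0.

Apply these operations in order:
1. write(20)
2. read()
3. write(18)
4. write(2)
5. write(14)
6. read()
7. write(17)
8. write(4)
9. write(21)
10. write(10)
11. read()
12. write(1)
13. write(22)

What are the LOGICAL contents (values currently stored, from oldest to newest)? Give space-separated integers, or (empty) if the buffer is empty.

Answer: 17 4 21 10 1 22

Derivation:
After op 1 (write(20)): arr=[20 _ _ _ _ _] head=0 tail=1 count=1
After op 2 (read()): arr=[20 _ _ _ _ _] head=1 tail=1 count=0
After op 3 (write(18)): arr=[20 18 _ _ _ _] head=1 tail=2 count=1
After op 4 (write(2)): arr=[20 18 2 _ _ _] head=1 tail=3 count=2
After op 5 (write(14)): arr=[20 18 2 14 _ _] head=1 tail=4 count=3
After op 6 (read()): arr=[20 18 2 14 _ _] head=2 tail=4 count=2
After op 7 (write(17)): arr=[20 18 2 14 17 _] head=2 tail=5 count=3
After op 8 (write(4)): arr=[20 18 2 14 17 4] head=2 tail=0 count=4
After op 9 (write(21)): arr=[21 18 2 14 17 4] head=2 tail=1 count=5
After op 10 (write(10)): arr=[21 10 2 14 17 4] head=2 tail=2 count=6
After op 11 (read()): arr=[21 10 2 14 17 4] head=3 tail=2 count=5
After op 12 (write(1)): arr=[21 10 1 14 17 4] head=3 tail=3 count=6
After op 13 (write(22)): arr=[21 10 1 22 17 4] head=4 tail=4 count=6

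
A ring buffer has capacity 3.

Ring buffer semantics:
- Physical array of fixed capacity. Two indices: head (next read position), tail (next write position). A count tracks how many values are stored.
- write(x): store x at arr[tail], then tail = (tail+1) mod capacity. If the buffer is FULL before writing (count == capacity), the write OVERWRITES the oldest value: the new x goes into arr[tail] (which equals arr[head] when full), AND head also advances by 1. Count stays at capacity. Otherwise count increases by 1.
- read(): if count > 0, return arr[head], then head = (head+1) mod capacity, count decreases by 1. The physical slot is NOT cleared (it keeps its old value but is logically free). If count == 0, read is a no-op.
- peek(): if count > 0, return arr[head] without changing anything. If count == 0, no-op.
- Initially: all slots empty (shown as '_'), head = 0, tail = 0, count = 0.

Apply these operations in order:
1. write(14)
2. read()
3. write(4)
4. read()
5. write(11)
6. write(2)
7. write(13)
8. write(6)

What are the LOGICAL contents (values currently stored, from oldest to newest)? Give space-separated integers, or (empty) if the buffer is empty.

Answer: 2 13 6

Derivation:
After op 1 (write(14)): arr=[14 _ _] head=0 tail=1 count=1
After op 2 (read()): arr=[14 _ _] head=1 tail=1 count=0
After op 3 (write(4)): arr=[14 4 _] head=1 tail=2 count=1
After op 4 (read()): arr=[14 4 _] head=2 tail=2 count=0
After op 5 (write(11)): arr=[14 4 11] head=2 tail=0 count=1
After op 6 (write(2)): arr=[2 4 11] head=2 tail=1 count=2
After op 7 (write(13)): arr=[2 13 11] head=2 tail=2 count=3
After op 8 (write(6)): arr=[2 13 6] head=0 tail=0 count=3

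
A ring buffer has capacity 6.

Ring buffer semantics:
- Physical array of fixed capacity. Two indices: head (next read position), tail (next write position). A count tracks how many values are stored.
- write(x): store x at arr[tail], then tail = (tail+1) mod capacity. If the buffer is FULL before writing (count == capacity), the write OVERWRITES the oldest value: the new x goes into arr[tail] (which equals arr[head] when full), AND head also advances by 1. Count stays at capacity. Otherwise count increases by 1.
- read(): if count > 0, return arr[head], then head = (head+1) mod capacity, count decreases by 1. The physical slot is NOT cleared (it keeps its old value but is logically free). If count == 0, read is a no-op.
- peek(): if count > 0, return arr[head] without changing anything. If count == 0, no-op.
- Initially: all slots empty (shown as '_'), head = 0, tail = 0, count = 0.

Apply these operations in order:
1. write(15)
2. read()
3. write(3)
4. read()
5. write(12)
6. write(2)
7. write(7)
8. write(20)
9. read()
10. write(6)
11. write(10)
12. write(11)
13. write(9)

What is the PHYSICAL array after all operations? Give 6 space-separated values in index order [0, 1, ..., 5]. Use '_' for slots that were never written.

After op 1 (write(15)): arr=[15 _ _ _ _ _] head=0 tail=1 count=1
After op 2 (read()): arr=[15 _ _ _ _ _] head=1 tail=1 count=0
After op 3 (write(3)): arr=[15 3 _ _ _ _] head=1 tail=2 count=1
After op 4 (read()): arr=[15 3 _ _ _ _] head=2 tail=2 count=0
After op 5 (write(12)): arr=[15 3 12 _ _ _] head=2 tail=3 count=1
After op 6 (write(2)): arr=[15 3 12 2 _ _] head=2 tail=4 count=2
After op 7 (write(7)): arr=[15 3 12 2 7 _] head=2 tail=5 count=3
After op 8 (write(20)): arr=[15 3 12 2 7 20] head=2 tail=0 count=4
After op 9 (read()): arr=[15 3 12 2 7 20] head=3 tail=0 count=3
After op 10 (write(6)): arr=[6 3 12 2 7 20] head=3 tail=1 count=4
After op 11 (write(10)): arr=[6 10 12 2 7 20] head=3 tail=2 count=5
After op 12 (write(11)): arr=[6 10 11 2 7 20] head=3 tail=3 count=6
After op 13 (write(9)): arr=[6 10 11 9 7 20] head=4 tail=4 count=6

Answer: 6 10 11 9 7 20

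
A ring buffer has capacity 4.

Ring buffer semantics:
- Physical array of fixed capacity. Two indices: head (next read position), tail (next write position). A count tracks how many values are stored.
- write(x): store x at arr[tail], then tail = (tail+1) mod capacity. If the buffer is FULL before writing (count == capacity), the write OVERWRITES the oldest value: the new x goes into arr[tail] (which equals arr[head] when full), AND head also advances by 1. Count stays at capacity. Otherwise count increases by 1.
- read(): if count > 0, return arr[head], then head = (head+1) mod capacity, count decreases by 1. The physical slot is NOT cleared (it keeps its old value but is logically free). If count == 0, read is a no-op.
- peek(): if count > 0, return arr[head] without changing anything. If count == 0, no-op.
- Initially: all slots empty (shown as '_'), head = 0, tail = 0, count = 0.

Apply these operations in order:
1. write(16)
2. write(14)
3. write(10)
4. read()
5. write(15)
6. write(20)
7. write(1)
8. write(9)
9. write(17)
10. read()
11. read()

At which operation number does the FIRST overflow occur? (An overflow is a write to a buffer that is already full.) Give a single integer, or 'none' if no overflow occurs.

After op 1 (write(16)): arr=[16 _ _ _] head=0 tail=1 count=1
After op 2 (write(14)): arr=[16 14 _ _] head=0 tail=2 count=2
After op 3 (write(10)): arr=[16 14 10 _] head=0 tail=3 count=3
After op 4 (read()): arr=[16 14 10 _] head=1 tail=3 count=2
After op 5 (write(15)): arr=[16 14 10 15] head=1 tail=0 count=3
After op 6 (write(20)): arr=[20 14 10 15] head=1 tail=1 count=4
After op 7 (write(1)): arr=[20 1 10 15] head=2 tail=2 count=4
After op 8 (write(9)): arr=[20 1 9 15] head=3 tail=3 count=4
After op 9 (write(17)): arr=[20 1 9 17] head=0 tail=0 count=4
After op 10 (read()): arr=[20 1 9 17] head=1 tail=0 count=3
After op 11 (read()): arr=[20 1 9 17] head=2 tail=0 count=2

Answer: 7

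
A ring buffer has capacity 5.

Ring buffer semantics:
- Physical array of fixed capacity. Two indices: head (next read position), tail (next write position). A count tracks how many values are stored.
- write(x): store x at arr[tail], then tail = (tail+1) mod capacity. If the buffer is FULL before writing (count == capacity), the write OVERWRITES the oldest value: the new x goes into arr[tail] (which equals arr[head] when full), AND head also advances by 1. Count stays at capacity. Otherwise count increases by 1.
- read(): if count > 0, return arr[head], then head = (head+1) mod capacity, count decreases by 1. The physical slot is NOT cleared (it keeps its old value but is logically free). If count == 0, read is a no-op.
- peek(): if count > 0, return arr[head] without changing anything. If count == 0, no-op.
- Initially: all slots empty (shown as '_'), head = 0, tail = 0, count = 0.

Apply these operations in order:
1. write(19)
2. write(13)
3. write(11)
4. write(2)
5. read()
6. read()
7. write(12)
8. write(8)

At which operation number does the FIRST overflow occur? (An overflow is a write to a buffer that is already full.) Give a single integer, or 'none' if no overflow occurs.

Answer: none

Derivation:
After op 1 (write(19)): arr=[19 _ _ _ _] head=0 tail=1 count=1
After op 2 (write(13)): arr=[19 13 _ _ _] head=0 tail=2 count=2
After op 3 (write(11)): arr=[19 13 11 _ _] head=0 tail=3 count=3
After op 4 (write(2)): arr=[19 13 11 2 _] head=0 tail=4 count=4
After op 5 (read()): arr=[19 13 11 2 _] head=1 tail=4 count=3
After op 6 (read()): arr=[19 13 11 2 _] head=2 tail=4 count=2
After op 7 (write(12)): arr=[19 13 11 2 12] head=2 tail=0 count=3
After op 8 (write(8)): arr=[8 13 11 2 12] head=2 tail=1 count=4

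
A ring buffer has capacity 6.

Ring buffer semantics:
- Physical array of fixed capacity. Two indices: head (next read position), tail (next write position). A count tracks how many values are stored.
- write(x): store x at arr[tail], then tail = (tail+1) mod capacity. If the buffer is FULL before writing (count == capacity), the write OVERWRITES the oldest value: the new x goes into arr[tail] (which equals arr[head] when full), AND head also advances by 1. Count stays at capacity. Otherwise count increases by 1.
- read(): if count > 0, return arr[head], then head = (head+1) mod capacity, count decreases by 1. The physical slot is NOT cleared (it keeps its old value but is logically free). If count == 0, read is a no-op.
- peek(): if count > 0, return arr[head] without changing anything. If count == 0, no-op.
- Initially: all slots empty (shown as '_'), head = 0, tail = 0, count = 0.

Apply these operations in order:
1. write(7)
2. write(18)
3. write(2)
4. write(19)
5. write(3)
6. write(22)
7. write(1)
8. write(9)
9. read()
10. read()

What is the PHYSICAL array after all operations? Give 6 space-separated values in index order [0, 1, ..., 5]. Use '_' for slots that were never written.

After op 1 (write(7)): arr=[7 _ _ _ _ _] head=0 tail=1 count=1
After op 2 (write(18)): arr=[7 18 _ _ _ _] head=0 tail=2 count=2
After op 3 (write(2)): arr=[7 18 2 _ _ _] head=0 tail=3 count=3
After op 4 (write(19)): arr=[7 18 2 19 _ _] head=0 tail=4 count=4
After op 5 (write(3)): arr=[7 18 2 19 3 _] head=0 tail=5 count=5
After op 6 (write(22)): arr=[7 18 2 19 3 22] head=0 tail=0 count=6
After op 7 (write(1)): arr=[1 18 2 19 3 22] head=1 tail=1 count=6
After op 8 (write(9)): arr=[1 9 2 19 3 22] head=2 tail=2 count=6
After op 9 (read()): arr=[1 9 2 19 3 22] head=3 tail=2 count=5
After op 10 (read()): arr=[1 9 2 19 3 22] head=4 tail=2 count=4

Answer: 1 9 2 19 3 22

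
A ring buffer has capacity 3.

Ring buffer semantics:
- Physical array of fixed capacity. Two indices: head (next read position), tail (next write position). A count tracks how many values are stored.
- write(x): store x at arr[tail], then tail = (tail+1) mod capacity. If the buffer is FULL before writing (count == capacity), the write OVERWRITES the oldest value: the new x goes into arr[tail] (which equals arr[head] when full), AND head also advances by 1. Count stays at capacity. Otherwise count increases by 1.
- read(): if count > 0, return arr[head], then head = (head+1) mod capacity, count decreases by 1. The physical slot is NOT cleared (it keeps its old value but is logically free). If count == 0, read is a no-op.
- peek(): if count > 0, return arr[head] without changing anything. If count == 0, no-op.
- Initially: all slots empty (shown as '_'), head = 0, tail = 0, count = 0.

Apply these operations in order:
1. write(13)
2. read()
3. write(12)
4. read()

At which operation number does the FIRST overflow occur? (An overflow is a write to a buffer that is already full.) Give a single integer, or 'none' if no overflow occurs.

After op 1 (write(13)): arr=[13 _ _] head=0 tail=1 count=1
After op 2 (read()): arr=[13 _ _] head=1 tail=1 count=0
After op 3 (write(12)): arr=[13 12 _] head=1 tail=2 count=1
After op 4 (read()): arr=[13 12 _] head=2 tail=2 count=0

Answer: none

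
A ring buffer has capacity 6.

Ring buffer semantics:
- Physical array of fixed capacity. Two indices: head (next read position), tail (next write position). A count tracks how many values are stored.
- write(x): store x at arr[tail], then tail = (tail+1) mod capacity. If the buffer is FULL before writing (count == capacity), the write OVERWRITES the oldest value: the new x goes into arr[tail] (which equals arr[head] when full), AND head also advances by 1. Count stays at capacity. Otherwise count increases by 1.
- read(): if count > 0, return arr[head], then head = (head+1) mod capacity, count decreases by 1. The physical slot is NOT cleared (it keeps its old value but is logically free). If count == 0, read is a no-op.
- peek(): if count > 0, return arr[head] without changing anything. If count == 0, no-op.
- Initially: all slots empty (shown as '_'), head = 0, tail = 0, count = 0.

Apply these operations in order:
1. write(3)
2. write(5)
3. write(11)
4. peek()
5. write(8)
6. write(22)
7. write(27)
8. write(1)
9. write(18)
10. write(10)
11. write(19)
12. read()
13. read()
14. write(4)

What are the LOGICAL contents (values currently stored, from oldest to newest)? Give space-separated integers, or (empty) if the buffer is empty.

Answer: 1 18 10 19 4

Derivation:
After op 1 (write(3)): arr=[3 _ _ _ _ _] head=0 tail=1 count=1
After op 2 (write(5)): arr=[3 5 _ _ _ _] head=0 tail=2 count=2
After op 3 (write(11)): arr=[3 5 11 _ _ _] head=0 tail=3 count=3
After op 4 (peek()): arr=[3 5 11 _ _ _] head=0 tail=3 count=3
After op 5 (write(8)): arr=[3 5 11 8 _ _] head=0 tail=4 count=4
After op 6 (write(22)): arr=[3 5 11 8 22 _] head=0 tail=5 count=5
After op 7 (write(27)): arr=[3 5 11 8 22 27] head=0 tail=0 count=6
After op 8 (write(1)): arr=[1 5 11 8 22 27] head=1 tail=1 count=6
After op 9 (write(18)): arr=[1 18 11 8 22 27] head=2 tail=2 count=6
After op 10 (write(10)): arr=[1 18 10 8 22 27] head=3 tail=3 count=6
After op 11 (write(19)): arr=[1 18 10 19 22 27] head=4 tail=4 count=6
After op 12 (read()): arr=[1 18 10 19 22 27] head=5 tail=4 count=5
After op 13 (read()): arr=[1 18 10 19 22 27] head=0 tail=4 count=4
After op 14 (write(4)): arr=[1 18 10 19 4 27] head=0 tail=5 count=5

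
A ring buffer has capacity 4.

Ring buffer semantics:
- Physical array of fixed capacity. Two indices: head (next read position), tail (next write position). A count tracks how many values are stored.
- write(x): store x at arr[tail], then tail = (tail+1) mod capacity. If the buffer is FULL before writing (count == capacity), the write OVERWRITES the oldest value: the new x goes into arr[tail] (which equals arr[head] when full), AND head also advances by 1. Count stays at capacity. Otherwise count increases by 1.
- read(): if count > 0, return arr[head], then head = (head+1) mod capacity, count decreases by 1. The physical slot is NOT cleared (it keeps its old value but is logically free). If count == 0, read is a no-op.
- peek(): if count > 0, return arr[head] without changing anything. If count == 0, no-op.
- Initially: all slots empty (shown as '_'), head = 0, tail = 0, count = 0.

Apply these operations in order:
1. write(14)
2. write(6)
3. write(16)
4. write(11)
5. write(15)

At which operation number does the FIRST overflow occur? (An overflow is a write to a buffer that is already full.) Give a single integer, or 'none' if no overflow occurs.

Answer: 5

Derivation:
After op 1 (write(14)): arr=[14 _ _ _] head=0 tail=1 count=1
After op 2 (write(6)): arr=[14 6 _ _] head=0 tail=2 count=2
After op 3 (write(16)): arr=[14 6 16 _] head=0 tail=3 count=3
After op 4 (write(11)): arr=[14 6 16 11] head=0 tail=0 count=4
After op 5 (write(15)): arr=[15 6 16 11] head=1 tail=1 count=4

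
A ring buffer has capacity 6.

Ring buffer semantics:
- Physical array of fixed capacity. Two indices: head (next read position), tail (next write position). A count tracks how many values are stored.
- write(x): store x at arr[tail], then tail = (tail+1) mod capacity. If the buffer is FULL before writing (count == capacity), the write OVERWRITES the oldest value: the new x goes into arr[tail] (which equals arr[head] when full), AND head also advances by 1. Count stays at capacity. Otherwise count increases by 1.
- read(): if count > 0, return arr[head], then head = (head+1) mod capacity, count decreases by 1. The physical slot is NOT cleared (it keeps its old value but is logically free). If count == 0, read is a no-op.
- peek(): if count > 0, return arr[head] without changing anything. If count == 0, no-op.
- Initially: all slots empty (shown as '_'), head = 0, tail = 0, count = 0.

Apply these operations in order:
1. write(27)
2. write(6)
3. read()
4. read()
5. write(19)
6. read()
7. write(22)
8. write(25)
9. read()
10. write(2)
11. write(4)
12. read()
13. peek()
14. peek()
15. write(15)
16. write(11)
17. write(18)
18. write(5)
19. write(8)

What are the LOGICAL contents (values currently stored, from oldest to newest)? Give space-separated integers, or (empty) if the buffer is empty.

Answer: 4 15 11 18 5 8

Derivation:
After op 1 (write(27)): arr=[27 _ _ _ _ _] head=0 tail=1 count=1
After op 2 (write(6)): arr=[27 6 _ _ _ _] head=0 tail=2 count=2
After op 3 (read()): arr=[27 6 _ _ _ _] head=1 tail=2 count=1
After op 4 (read()): arr=[27 6 _ _ _ _] head=2 tail=2 count=0
After op 5 (write(19)): arr=[27 6 19 _ _ _] head=2 tail=3 count=1
After op 6 (read()): arr=[27 6 19 _ _ _] head=3 tail=3 count=0
After op 7 (write(22)): arr=[27 6 19 22 _ _] head=3 tail=4 count=1
After op 8 (write(25)): arr=[27 6 19 22 25 _] head=3 tail=5 count=2
After op 9 (read()): arr=[27 6 19 22 25 _] head=4 tail=5 count=1
After op 10 (write(2)): arr=[27 6 19 22 25 2] head=4 tail=0 count=2
After op 11 (write(4)): arr=[4 6 19 22 25 2] head=4 tail=1 count=3
After op 12 (read()): arr=[4 6 19 22 25 2] head=5 tail=1 count=2
After op 13 (peek()): arr=[4 6 19 22 25 2] head=5 tail=1 count=2
After op 14 (peek()): arr=[4 6 19 22 25 2] head=5 tail=1 count=2
After op 15 (write(15)): arr=[4 15 19 22 25 2] head=5 tail=2 count=3
After op 16 (write(11)): arr=[4 15 11 22 25 2] head=5 tail=3 count=4
After op 17 (write(18)): arr=[4 15 11 18 25 2] head=5 tail=4 count=5
After op 18 (write(5)): arr=[4 15 11 18 5 2] head=5 tail=5 count=6
After op 19 (write(8)): arr=[4 15 11 18 5 8] head=0 tail=0 count=6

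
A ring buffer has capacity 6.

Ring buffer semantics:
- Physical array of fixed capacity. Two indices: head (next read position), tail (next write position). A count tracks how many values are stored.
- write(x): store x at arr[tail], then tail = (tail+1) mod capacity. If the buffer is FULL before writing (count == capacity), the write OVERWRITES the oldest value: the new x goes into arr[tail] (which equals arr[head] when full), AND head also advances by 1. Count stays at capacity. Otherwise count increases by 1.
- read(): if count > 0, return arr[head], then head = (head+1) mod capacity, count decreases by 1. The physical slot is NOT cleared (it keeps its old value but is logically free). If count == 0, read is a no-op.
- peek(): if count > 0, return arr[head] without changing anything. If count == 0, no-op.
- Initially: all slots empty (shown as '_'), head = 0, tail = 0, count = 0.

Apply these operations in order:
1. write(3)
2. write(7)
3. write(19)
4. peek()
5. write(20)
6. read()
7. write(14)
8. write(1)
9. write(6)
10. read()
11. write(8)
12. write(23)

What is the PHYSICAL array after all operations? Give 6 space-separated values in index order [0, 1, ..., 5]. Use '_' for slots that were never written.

Answer: 6 8 23 20 14 1

Derivation:
After op 1 (write(3)): arr=[3 _ _ _ _ _] head=0 tail=1 count=1
After op 2 (write(7)): arr=[3 7 _ _ _ _] head=0 tail=2 count=2
After op 3 (write(19)): arr=[3 7 19 _ _ _] head=0 tail=3 count=3
After op 4 (peek()): arr=[3 7 19 _ _ _] head=0 tail=3 count=3
After op 5 (write(20)): arr=[3 7 19 20 _ _] head=0 tail=4 count=4
After op 6 (read()): arr=[3 7 19 20 _ _] head=1 tail=4 count=3
After op 7 (write(14)): arr=[3 7 19 20 14 _] head=1 tail=5 count=4
After op 8 (write(1)): arr=[3 7 19 20 14 1] head=1 tail=0 count=5
After op 9 (write(6)): arr=[6 7 19 20 14 1] head=1 tail=1 count=6
After op 10 (read()): arr=[6 7 19 20 14 1] head=2 tail=1 count=5
After op 11 (write(8)): arr=[6 8 19 20 14 1] head=2 tail=2 count=6
After op 12 (write(23)): arr=[6 8 23 20 14 1] head=3 tail=3 count=6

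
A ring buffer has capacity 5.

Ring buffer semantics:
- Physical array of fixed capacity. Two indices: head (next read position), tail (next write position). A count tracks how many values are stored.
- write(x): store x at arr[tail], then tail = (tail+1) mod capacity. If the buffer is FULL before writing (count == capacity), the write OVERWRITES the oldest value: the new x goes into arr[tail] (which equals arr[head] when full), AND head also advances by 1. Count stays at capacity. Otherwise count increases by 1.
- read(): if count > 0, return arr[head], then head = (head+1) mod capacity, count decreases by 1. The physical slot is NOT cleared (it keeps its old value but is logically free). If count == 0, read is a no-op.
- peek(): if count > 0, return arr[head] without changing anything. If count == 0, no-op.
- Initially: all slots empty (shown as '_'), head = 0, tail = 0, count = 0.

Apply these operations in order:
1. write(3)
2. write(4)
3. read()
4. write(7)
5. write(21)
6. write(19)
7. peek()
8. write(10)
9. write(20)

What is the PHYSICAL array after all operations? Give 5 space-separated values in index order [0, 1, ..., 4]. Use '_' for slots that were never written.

After op 1 (write(3)): arr=[3 _ _ _ _] head=0 tail=1 count=1
After op 2 (write(4)): arr=[3 4 _ _ _] head=0 tail=2 count=2
After op 3 (read()): arr=[3 4 _ _ _] head=1 tail=2 count=1
After op 4 (write(7)): arr=[3 4 7 _ _] head=1 tail=3 count=2
After op 5 (write(21)): arr=[3 4 7 21 _] head=1 tail=4 count=3
After op 6 (write(19)): arr=[3 4 7 21 19] head=1 tail=0 count=4
After op 7 (peek()): arr=[3 4 7 21 19] head=1 tail=0 count=4
After op 8 (write(10)): arr=[10 4 7 21 19] head=1 tail=1 count=5
After op 9 (write(20)): arr=[10 20 7 21 19] head=2 tail=2 count=5

Answer: 10 20 7 21 19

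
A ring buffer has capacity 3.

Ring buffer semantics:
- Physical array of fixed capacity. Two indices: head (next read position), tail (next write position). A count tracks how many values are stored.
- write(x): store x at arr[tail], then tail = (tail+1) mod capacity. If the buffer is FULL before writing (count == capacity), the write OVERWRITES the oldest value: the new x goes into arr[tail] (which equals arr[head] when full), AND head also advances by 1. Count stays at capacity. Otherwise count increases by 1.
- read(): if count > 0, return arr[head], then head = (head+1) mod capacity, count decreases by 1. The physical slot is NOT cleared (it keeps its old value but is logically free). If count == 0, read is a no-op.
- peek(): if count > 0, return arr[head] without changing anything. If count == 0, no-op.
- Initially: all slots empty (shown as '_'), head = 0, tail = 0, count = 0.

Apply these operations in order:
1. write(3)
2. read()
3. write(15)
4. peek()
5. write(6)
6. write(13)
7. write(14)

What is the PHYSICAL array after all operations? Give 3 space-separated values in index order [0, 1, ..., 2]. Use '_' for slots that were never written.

Answer: 13 14 6

Derivation:
After op 1 (write(3)): arr=[3 _ _] head=0 tail=1 count=1
After op 2 (read()): arr=[3 _ _] head=1 tail=1 count=0
After op 3 (write(15)): arr=[3 15 _] head=1 tail=2 count=1
After op 4 (peek()): arr=[3 15 _] head=1 tail=2 count=1
After op 5 (write(6)): arr=[3 15 6] head=1 tail=0 count=2
After op 6 (write(13)): arr=[13 15 6] head=1 tail=1 count=3
After op 7 (write(14)): arr=[13 14 6] head=2 tail=2 count=3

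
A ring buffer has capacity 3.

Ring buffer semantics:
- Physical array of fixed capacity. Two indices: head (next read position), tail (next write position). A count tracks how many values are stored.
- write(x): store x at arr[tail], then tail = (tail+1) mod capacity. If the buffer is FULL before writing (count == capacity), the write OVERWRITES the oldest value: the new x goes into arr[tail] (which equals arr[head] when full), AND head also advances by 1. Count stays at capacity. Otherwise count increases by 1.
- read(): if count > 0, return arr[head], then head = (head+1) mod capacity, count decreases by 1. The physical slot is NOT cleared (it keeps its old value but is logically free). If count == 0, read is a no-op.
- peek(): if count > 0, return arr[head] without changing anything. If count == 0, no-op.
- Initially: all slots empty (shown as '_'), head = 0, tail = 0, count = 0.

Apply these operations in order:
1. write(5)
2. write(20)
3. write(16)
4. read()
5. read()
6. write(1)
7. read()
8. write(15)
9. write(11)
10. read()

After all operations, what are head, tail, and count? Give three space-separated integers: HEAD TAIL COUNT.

After op 1 (write(5)): arr=[5 _ _] head=0 tail=1 count=1
After op 2 (write(20)): arr=[5 20 _] head=0 tail=2 count=2
After op 3 (write(16)): arr=[5 20 16] head=0 tail=0 count=3
After op 4 (read()): arr=[5 20 16] head=1 tail=0 count=2
After op 5 (read()): arr=[5 20 16] head=2 tail=0 count=1
After op 6 (write(1)): arr=[1 20 16] head=2 tail=1 count=2
After op 7 (read()): arr=[1 20 16] head=0 tail=1 count=1
After op 8 (write(15)): arr=[1 15 16] head=0 tail=2 count=2
After op 9 (write(11)): arr=[1 15 11] head=0 tail=0 count=3
After op 10 (read()): arr=[1 15 11] head=1 tail=0 count=2

Answer: 1 0 2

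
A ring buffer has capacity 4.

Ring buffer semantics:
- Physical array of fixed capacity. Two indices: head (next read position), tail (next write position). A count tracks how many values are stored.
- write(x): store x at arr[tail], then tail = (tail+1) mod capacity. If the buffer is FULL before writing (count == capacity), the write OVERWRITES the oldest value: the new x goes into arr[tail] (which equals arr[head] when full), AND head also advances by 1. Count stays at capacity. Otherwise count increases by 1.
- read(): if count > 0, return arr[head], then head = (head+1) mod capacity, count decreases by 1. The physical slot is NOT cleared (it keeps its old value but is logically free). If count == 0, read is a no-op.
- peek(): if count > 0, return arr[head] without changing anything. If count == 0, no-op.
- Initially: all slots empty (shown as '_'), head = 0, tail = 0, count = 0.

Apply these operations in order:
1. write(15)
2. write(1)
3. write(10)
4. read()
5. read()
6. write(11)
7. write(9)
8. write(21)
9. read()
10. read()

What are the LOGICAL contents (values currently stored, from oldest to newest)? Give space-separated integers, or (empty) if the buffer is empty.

After op 1 (write(15)): arr=[15 _ _ _] head=0 tail=1 count=1
After op 2 (write(1)): arr=[15 1 _ _] head=0 tail=2 count=2
After op 3 (write(10)): arr=[15 1 10 _] head=0 tail=3 count=3
After op 4 (read()): arr=[15 1 10 _] head=1 tail=3 count=2
After op 5 (read()): arr=[15 1 10 _] head=2 tail=3 count=1
After op 6 (write(11)): arr=[15 1 10 11] head=2 tail=0 count=2
After op 7 (write(9)): arr=[9 1 10 11] head=2 tail=1 count=3
After op 8 (write(21)): arr=[9 21 10 11] head=2 tail=2 count=4
After op 9 (read()): arr=[9 21 10 11] head=3 tail=2 count=3
After op 10 (read()): arr=[9 21 10 11] head=0 tail=2 count=2

Answer: 9 21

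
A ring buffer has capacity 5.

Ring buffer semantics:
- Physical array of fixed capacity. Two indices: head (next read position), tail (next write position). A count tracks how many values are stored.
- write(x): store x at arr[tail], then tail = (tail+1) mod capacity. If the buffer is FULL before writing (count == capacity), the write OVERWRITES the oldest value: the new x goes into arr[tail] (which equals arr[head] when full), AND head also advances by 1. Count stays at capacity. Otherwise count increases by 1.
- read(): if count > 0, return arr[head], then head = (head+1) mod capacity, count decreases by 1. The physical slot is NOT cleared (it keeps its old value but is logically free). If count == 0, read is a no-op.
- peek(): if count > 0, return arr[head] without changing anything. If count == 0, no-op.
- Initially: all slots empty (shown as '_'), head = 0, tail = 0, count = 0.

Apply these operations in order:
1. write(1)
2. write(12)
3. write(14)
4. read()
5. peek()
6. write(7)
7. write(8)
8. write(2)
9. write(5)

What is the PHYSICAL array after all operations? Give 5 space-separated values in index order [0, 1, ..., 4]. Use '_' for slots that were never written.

After op 1 (write(1)): arr=[1 _ _ _ _] head=0 tail=1 count=1
After op 2 (write(12)): arr=[1 12 _ _ _] head=0 tail=2 count=2
After op 3 (write(14)): arr=[1 12 14 _ _] head=0 tail=3 count=3
After op 4 (read()): arr=[1 12 14 _ _] head=1 tail=3 count=2
After op 5 (peek()): arr=[1 12 14 _ _] head=1 tail=3 count=2
After op 6 (write(7)): arr=[1 12 14 7 _] head=1 tail=4 count=3
After op 7 (write(8)): arr=[1 12 14 7 8] head=1 tail=0 count=4
After op 8 (write(2)): arr=[2 12 14 7 8] head=1 tail=1 count=5
After op 9 (write(5)): arr=[2 5 14 7 8] head=2 tail=2 count=5

Answer: 2 5 14 7 8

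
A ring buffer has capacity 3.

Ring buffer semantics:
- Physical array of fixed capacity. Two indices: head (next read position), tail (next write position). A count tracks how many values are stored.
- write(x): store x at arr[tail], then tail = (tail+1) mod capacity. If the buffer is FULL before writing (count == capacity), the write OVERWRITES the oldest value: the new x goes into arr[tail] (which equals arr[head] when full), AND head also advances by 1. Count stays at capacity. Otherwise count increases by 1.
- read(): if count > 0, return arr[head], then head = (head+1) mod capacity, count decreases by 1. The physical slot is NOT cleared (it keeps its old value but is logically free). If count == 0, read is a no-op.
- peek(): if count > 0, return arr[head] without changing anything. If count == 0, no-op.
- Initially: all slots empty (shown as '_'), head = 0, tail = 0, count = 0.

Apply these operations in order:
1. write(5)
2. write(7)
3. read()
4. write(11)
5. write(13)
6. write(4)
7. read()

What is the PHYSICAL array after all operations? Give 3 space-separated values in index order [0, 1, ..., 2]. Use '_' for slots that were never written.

Answer: 13 4 11

Derivation:
After op 1 (write(5)): arr=[5 _ _] head=0 tail=1 count=1
After op 2 (write(7)): arr=[5 7 _] head=0 tail=2 count=2
After op 3 (read()): arr=[5 7 _] head=1 tail=2 count=1
After op 4 (write(11)): arr=[5 7 11] head=1 tail=0 count=2
After op 5 (write(13)): arr=[13 7 11] head=1 tail=1 count=3
After op 6 (write(4)): arr=[13 4 11] head=2 tail=2 count=3
After op 7 (read()): arr=[13 4 11] head=0 tail=2 count=2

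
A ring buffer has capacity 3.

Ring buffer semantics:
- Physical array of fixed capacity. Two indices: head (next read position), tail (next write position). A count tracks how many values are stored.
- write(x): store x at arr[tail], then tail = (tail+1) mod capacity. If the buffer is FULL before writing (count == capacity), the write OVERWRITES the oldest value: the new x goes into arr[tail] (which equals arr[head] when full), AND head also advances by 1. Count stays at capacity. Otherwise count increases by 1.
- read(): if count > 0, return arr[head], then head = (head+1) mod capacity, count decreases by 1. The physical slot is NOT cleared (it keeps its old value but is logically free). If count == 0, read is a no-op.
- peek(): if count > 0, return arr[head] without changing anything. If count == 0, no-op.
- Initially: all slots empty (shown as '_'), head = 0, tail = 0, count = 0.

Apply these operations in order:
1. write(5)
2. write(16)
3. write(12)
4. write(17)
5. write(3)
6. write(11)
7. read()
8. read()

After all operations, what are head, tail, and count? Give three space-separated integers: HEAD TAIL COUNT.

Answer: 2 0 1

Derivation:
After op 1 (write(5)): arr=[5 _ _] head=0 tail=1 count=1
After op 2 (write(16)): arr=[5 16 _] head=0 tail=2 count=2
After op 3 (write(12)): arr=[5 16 12] head=0 tail=0 count=3
After op 4 (write(17)): arr=[17 16 12] head=1 tail=1 count=3
After op 5 (write(3)): arr=[17 3 12] head=2 tail=2 count=3
After op 6 (write(11)): arr=[17 3 11] head=0 tail=0 count=3
After op 7 (read()): arr=[17 3 11] head=1 tail=0 count=2
After op 8 (read()): arr=[17 3 11] head=2 tail=0 count=1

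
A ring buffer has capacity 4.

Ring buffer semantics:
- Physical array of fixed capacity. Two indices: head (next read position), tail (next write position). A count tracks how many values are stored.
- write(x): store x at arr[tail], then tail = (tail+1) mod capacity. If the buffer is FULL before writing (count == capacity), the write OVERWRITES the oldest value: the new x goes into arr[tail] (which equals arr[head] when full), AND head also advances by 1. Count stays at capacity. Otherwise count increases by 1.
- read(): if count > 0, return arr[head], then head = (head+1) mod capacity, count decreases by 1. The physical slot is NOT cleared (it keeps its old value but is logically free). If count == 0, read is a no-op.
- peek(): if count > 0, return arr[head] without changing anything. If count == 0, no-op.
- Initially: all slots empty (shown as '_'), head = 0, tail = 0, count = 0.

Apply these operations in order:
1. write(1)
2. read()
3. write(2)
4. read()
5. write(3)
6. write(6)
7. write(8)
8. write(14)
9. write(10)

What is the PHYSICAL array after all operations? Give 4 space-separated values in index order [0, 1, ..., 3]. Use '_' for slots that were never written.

Answer: 8 14 10 6

Derivation:
After op 1 (write(1)): arr=[1 _ _ _] head=0 tail=1 count=1
After op 2 (read()): arr=[1 _ _ _] head=1 tail=1 count=0
After op 3 (write(2)): arr=[1 2 _ _] head=1 tail=2 count=1
After op 4 (read()): arr=[1 2 _ _] head=2 tail=2 count=0
After op 5 (write(3)): arr=[1 2 3 _] head=2 tail=3 count=1
After op 6 (write(6)): arr=[1 2 3 6] head=2 tail=0 count=2
After op 7 (write(8)): arr=[8 2 3 6] head=2 tail=1 count=3
After op 8 (write(14)): arr=[8 14 3 6] head=2 tail=2 count=4
After op 9 (write(10)): arr=[8 14 10 6] head=3 tail=3 count=4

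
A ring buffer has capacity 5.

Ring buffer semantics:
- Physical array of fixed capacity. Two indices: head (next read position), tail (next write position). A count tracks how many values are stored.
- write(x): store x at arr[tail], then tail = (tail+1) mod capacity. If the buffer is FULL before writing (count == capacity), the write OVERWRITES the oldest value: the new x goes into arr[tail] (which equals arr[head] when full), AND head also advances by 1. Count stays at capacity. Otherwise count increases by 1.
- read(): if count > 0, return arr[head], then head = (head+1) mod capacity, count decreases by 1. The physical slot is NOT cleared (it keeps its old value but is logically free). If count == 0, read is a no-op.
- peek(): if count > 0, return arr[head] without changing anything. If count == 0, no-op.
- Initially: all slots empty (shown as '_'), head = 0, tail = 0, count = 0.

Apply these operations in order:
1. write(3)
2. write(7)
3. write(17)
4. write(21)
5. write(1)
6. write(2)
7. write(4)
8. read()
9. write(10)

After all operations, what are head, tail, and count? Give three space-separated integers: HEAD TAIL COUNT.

After op 1 (write(3)): arr=[3 _ _ _ _] head=0 tail=1 count=1
After op 2 (write(7)): arr=[3 7 _ _ _] head=0 tail=2 count=2
After op 3 (write(17)): arr=[3 7 17 _ _] head=0 tail=3 count=3
After op 4 (write(21)): arr=[3 7 17 21 _] head=0 tail=4 count=4
After op 5 (write(1)): arr=[3 7 17 21 1] head=0 tail=0 count=5
After op 6 (write(2)): arr=[2 7 17 21 1] head=1 tail=1 count=5
After op 7 (write(4)): arr=[2 4 17 21 1] head=2 tail=2 count=5
After op 8 (read()): arr=[2 4 17 21 1] head=3 tail=2 count=4
After op 9 (write(10)): arr=[2 4 10 21 1] head=3 tail=3 count=5

Answer: 3 3 5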